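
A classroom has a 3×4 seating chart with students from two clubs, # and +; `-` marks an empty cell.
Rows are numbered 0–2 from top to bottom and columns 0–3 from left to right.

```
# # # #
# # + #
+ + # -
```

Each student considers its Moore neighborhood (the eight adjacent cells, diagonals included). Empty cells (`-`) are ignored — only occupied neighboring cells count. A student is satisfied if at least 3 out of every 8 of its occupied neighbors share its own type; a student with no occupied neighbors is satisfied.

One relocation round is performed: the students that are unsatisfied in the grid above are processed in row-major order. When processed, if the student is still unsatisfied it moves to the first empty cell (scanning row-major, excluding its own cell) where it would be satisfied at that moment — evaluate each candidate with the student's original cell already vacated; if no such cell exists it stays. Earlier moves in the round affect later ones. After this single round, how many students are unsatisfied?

Initially unsatisfied (in order): (1,2), (2,0).
  (1,2): no empty cell satisfies it; stays.
  (2,0): no empty cell satisfies it; stays.
Resulting grid:
# # # #
# # + #
+ + # -
Unsatisfied now: (1,2), (2,0).

2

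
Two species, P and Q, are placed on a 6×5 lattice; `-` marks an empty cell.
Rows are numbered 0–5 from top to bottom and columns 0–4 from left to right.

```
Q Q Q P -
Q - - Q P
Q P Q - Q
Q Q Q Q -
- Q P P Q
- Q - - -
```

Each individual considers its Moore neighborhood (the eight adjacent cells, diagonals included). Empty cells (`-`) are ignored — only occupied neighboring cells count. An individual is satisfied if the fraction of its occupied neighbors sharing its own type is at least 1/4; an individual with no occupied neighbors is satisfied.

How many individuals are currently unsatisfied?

2

(0,0)Q 2/2 ok
(0,1)Q 3/3 ok
(0,2)Q 2/3 ok
(0,3)P 1/3 ok
(1,0)Q 3/4 ok
(1,3)Q 3/5 ok
(1,4)P 1/3 ok
(2,0)Q 3/4 ok
(2,1)P 0/6 unhappy
(2,2)Q 4/5 ok
(2,4)Q 2/3 ok
(3,0)Q 3/4 ok
(3,1)Q 5/7 ok
(3,2)Q 4/7 ok
(3,3)Q 4/6 ok
(4,1)Q 4/5 ok
(4,2)P 1/6 unhappy
(4,3)P 1/4 ok
(4,4)Q 1/2 ok
(5,1)Q 1/2 ok
Unsatisfied: (2,1), (4,2) — 2 in total.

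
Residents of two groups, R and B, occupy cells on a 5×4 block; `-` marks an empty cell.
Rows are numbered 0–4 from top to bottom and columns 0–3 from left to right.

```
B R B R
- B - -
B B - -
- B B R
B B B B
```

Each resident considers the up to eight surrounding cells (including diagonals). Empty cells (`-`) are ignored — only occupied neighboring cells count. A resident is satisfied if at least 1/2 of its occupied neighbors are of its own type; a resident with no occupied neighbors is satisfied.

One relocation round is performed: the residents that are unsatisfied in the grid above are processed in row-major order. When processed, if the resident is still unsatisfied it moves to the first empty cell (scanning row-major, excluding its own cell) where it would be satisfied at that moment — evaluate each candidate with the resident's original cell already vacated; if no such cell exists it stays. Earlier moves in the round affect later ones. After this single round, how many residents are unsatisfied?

0

Initially unsatisfied (in order): (0,1), (0,2), (0,3), (3,3).
  (0,1) → (1,3).
  (0,2) → (0,1).
  (0,3): now satisfied by earlier moves; stays.
  (3,3) → (0,2).
Resulting grid:
B B R R
- B - R
B B - -
- B B -
B B B B
All satisfied now.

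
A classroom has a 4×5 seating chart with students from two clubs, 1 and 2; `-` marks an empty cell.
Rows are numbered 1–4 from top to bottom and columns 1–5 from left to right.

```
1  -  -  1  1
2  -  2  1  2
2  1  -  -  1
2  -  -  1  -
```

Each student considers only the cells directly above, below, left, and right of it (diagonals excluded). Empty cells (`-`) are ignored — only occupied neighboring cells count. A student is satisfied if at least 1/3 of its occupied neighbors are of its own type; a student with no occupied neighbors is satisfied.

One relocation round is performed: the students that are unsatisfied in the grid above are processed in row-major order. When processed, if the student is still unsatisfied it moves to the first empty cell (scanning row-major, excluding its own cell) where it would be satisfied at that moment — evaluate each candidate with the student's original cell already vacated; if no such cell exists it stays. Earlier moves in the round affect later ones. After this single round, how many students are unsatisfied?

0

Initially unsatisfied (in order): (1,1), (2,3), (2,5), (3,2), (3,5).
  (1,1) → (1,2).
  (2,3) → (1,1).
  (2,5) → (2,2).
  (3,2) → (1,3).
  (3,5): now satisfied by earlier moves; stays.
Resulting grid:
2 1 1 1 1
2 2 - 1 -
2 - - - 1
2 - - 1 -
All satisfied now.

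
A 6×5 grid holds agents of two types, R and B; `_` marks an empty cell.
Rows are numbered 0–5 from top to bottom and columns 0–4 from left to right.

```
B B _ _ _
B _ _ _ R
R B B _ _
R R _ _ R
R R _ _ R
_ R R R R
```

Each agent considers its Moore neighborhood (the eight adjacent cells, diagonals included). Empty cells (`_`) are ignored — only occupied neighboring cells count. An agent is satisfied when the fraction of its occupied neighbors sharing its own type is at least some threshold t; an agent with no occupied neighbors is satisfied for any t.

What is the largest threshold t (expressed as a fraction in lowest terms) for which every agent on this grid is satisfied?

(0,0)B 2/2
(0,1)B 2/2
(1,0)B 3/4
(1,4)R — no occupied neighbors
(2,0)R 2/4
(2,1)B 2/5
(2,2)B 1/2
(3,0)R 4/5
(3,1)R 4/6
(3,4)R 1/1
(4,0)R 4/4
(4,1)R 5/5
(4,4)R 3/3
(5,1)R 3/3
(5,2)R 3/3
(5,3)R 3/3
(5,4)R 2/2
The smallest same-type fraction is 2/5 at (2,1), which reduces to 2/5. Any threshold above that leaves this agent unsatisfied.

2/5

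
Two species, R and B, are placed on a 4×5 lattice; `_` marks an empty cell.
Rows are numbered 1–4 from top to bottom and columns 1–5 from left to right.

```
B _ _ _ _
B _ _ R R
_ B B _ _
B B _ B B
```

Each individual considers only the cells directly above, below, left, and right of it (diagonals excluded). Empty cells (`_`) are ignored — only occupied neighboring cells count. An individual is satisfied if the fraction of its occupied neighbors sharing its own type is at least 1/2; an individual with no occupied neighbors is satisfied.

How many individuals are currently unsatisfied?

0

Row 1: (1,1)B 1/1 satisfied
Row 2: (2,1)B 1/1 satisfied · (2,4)R 1/1 satisfied · (2,5)R 1/1 satisfied
Row 3: (3,2)B 2/2 satisfied · (3,3)B 1/1 satisfied
Row 4: (4,1)B 1/1 satisfied · (4,2)B 2/2 satisfied · (4,4)B 1/1 satisfied · (4,5)B 1/1 satisfied
Every one meets the threshold.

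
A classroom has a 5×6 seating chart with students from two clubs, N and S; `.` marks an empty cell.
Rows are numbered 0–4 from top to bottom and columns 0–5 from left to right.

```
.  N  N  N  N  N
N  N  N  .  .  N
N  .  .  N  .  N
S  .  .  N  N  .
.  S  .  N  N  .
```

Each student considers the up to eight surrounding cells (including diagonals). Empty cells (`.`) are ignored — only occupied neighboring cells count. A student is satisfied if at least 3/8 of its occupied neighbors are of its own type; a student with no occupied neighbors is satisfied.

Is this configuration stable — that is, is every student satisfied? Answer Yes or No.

(0,1)N 4/4 satisfied
(0,2)N 4/4 satisfied
(0,3)N 3/3 satisfied
(0,4)N 3/3 satisfied
(0,5)N 2/2 satisfied
(1,0)N 3/3 satisfied
(1,1)N 5/5 satisfied
(1,2)N 5/5 satisfied
(1,5)N 3/3 satisfied
(2,0)N 2/3 satisfied
(2,3)N 3/3 satisfied
(2,5)N 2/2 satisfied
(3,0)S 1/2 satisfied
(3,3)N 4/4 satisfied
(3,4)N 5/5 satisfied
(4,1)S 1/1 satisfied
(4,3)N 3/3 satisfied
(4,4)N 3/3 satisfied
All meet the threshold, so the configuration is stable.

Yes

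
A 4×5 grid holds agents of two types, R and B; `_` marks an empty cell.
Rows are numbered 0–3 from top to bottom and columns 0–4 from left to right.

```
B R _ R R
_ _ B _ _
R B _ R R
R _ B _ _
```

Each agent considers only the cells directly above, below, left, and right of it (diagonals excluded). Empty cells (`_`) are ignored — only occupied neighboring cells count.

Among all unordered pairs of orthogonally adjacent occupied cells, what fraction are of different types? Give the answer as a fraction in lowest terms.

2/5

Scan each occupied cell's neighbors to the right and below so each pair is counted once.
Row 0: B(0,0)–R(0,1)≠ R(0,3)–R(0,4)=  → 1/2 unlike.
Row 2: R(2,0)–B(2,1)≠ R(2,0)–R(3,0)= R(2,3)–R(2,4)=  → 1/3 unlike.
Total adjacent occupied pairs: 5; unlike-type pairs: 2.
2/5 is already in lowest terms.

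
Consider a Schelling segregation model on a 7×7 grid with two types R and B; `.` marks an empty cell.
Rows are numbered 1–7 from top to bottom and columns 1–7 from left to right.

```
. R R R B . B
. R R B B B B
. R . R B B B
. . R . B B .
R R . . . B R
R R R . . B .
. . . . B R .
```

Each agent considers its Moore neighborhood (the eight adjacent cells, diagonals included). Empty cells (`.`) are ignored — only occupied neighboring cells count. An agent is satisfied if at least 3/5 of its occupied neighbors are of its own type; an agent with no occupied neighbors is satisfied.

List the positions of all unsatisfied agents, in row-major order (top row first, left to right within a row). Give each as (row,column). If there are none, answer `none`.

(1,2)R 3/3 ok
(1,3)R 4/5 ok
(1,4)R 2/5 unhappy
(1,5)B 3/4 ok
(1,7)B 2/2 ok
(2,2)R 4/4 ok
(2,3)R 6/7 ok
(2,4)B 3/7 unhappy
(2,5)B 5/7 ok
(2,6)B 7/7 ok
(2,7)B 4/4 ok
(3,2)R 3/3 ok
(3,4)R 2/6 unhappy
(3,5)B 6/7 ok
(3,6)B 7/7 ok
(3,7)B 4/4 ok
(4,3)R 3/3 ok
(4,5)B 4/5 ok
(4,6)B 5/6 ok
(5,1)R 3/3 ok
(5,2)R 5/5 ok
(5,6)B 3/4 ok
(5,7)R 0/3 unhappy
(6,1)R 3/3 ok
(6,2)R 4/4 ok
(6,3)R 2/2 ok
(6,6)B 2/4 unhappy
(7,5)B 1/2 unhappy
(7,6)R 0/2 unhappy

(1,4), (2,4), (3,4), (5,7), (6,6), (7,5), (7,6)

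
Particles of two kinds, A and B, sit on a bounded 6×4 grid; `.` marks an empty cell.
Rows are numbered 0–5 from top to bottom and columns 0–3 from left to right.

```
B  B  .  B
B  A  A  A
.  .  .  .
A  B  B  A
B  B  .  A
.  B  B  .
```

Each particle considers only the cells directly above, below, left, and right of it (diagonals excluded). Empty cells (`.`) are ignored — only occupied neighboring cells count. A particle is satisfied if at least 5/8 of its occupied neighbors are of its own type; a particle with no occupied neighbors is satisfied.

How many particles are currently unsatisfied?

Row 0: (0,0)B 2/2 satisfied · (0,1)B 1/2 not · (0,3)B 0/1 not
Row 1: (1,0)B 1/2 not · (1,1)A 1/3 not · (1,2)A 2/2 satisfied · (1,3)A 1/2 not
Row 3: (3,0)A 0/2 not · (3,1)B 2/3 satisfied · (3,2)B 1/2 not · (3,3)A 1/2 not
Row 4: (4,0)B 1/2 not · (4,1)B 3/3 satisfied · (4,3)A 1/1 satisfied
Row 5: (5,1)B 2/2 satisfied · (5,2)B 1/1 satisfied
Unsatisfied: (0,1), (0,3), (1,0), (1,1), (1,3), (3,0), (3,2), (3,3), (4,0) — 9 in total.

9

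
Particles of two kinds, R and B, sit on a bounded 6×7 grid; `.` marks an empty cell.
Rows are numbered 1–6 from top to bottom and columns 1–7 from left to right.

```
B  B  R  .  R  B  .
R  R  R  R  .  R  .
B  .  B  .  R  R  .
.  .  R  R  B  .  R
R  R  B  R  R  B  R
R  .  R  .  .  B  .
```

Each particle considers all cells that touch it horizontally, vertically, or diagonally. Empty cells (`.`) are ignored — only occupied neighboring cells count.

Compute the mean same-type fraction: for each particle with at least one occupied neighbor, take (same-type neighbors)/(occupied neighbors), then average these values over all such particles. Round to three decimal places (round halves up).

0.498

(1,1)B 1/3
(1,2)B 1/5
(1,3)R 3/4
(1,5)R 2/3
(1,6)B 0/2
(2,1)R 1/4
(2,2)R 3/7
(2,3)R 3/5
(2,4)R 4/5
(2,6)R 3/4
(3,1)B 0/2
(3,3)B 0/5
(3,5)R 4/5
(3,6)R 3/4
(4,3)R 3/5
(4,4)R 4/7
(4,5)B 1/6
(4,7)R 2/3
(5,1)R 2/2
(5,2)R 4/5
(5,3)B 0/5
(5,4)R 4/6
(5,5)R 2/5
(5,6)B 2/5
(5,7)R 1/3
(6,1)R 2/2
(6,3)R 2/3
(6,6)B 1/3
Sum over 28 particles: 1/3 + 1/5 + 3/4 + 2/3 + 0/2 + 1/4 + 3/7 + 3/5 + 4/5 + 3/4 + 0/2 + 0/5 + 4/5 + 3/4 + 3/5 + 4/7 + 1/6 + 2/3 + 2/2 + 4/5 + 0/5 + 4/6 + 2/5 + 2/5 + 1/3 + 2/2 + 2/3 + 1/3 = 209/15; mean = 209/15 ÷ 28 = 209/420 = 0.497619… → 0.498.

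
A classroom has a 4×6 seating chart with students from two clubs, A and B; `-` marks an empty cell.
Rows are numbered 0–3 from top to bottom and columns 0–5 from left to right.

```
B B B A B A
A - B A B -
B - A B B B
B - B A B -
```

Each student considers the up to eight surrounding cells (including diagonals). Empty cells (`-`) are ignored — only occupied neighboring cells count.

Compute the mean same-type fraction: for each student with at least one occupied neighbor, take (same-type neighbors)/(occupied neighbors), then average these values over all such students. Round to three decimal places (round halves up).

Row 0: (0,0)B 1/2 · (0,1)B 3/4 · (0,2)B 2/4 · (0,3)A 1/5 · (0,4)B 1/4 · (0,5)A 0/2
Row 1: (1,0)A 0/3 · (1,2)B 3/6 · (1,3)A 2/8 · (1,4)B 4/7
Row 2: (2,0)B 1/2 · (2,2)A 2/5 · (2,3)B 5/8 · (2,4)B 4/6 · (2,5)B 3/3
Row 3: (3,0)B 1/1 · (3,2)B 1/3 · (3,3)A 1/5 · (3,4)B 3/4
Sum over 19 students: 1/2 + 3/4 + 2/4 + 1/5 + 1/4 + 0/2 + 0/3 + 3/6 + 2/8 + 4/7 + 1/2 + 2/5 + 5/8 + 4/6 + 3/3 + 1/1 + 1/3 + 1/5 + 3/4 = 2519/280; mean = 2519/280 ÷ 19 = 2519/5320 = 0.473496… → 0.473.

0.473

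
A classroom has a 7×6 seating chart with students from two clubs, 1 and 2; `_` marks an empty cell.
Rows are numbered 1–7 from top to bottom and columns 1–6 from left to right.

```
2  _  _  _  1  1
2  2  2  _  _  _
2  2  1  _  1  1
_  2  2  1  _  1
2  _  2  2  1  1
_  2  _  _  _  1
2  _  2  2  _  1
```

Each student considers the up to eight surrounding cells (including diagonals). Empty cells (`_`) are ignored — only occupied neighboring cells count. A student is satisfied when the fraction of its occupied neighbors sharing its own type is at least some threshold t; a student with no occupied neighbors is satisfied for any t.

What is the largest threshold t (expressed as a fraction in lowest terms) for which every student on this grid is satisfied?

(1,1)2 2/2
(1,5)1 1/1
(1,6)1 1/1
(2,1)2 4/4
(2,2)2 5/6
(2,3)2 2/3
(3,1)2 4/4
(3,2)2 6/7
(3,3)1 1/6
(3,5)1 3/3
(3,6)1 2/2
(4,2)2 5/6
(4,3)2 4/6
(4,4)1 3/6
(4,6)1 4/4
(5,1)2 2/2
(5,3)2 4/5
(5,4)2 2/4
(5,5)1 4/5
(5,6)1 3/3
(6,2)2 4/4
(6,6)1 3/3
(7,1)2 1/1
(7,3)2 2/2
(7,4)2 1/1
(7,6)1 1/1
The smallest same-type fraction is 1/6 at (3,3), which reduces to 1/6. Any threshold above that leaves this student unsatisfied.

1/6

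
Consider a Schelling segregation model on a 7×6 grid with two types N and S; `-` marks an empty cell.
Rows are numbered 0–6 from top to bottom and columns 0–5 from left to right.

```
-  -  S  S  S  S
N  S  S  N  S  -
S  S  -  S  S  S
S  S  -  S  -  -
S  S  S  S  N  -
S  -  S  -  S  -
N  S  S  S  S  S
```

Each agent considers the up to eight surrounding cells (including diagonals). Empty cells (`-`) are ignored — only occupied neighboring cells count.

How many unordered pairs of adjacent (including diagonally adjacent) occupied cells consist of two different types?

15

Scan each occupied cell's neighbors to the right and below (and the two forward diagonals) so each pair is counted once.
Row 0: S(0,2)–S(0,3)= S(0,2)–S(1,2)= S(0,2)–N(1,3)≠ S(0,2)–S(1,1)= S(0,3)–S(0,4)= S(0,3)–N(1,3)≠ S(0,3)–S(1,4)= S(0,3)–S(1,2)= S(0,4)–S(0,5)= S(0,4)–S(1,4)= S(0,4)–N(1,3)≠ S(0,5)–S(1,4)=  → 3/12 unlike.
Row 1: N(1,0)–S(1,1)≠ N(1,0)–S(2,0)≠ N(1,0)–S(2,1)≠ S(1,1)–S(1,2)= S(1,1)–S(2,1)= S(1,1)–S(2,0)= S(1,2)–N(1,3)≠ S(1,2)–S(2,3)= S(1,2)–S(2,1)= N(1,3)–S(1,4)≠ N(1,3)–S(2,3)≠ N(1,3)–S(2,4)≠ S(1,4)–S(2,4)= S(1,4)–S(2,5)= S(1,4)–S(2,3)=  → 7/15 unlike.
Row 2: S(2,0)–S(2,1)= S(2,0)–S(3,0)= S(2,0)–S(3,1)= S(2,1)–S(3,1)= S(2,1)–S(3,0)= S(2,3)–S(2,4)= S(2,3)–S(3,3)= S(2,4)–S(2,5)= S(2,4)–S(3,3)=  → 0/9 unlike.
Row 3: S(3,0)–S(3,1)= S(3,0)–S(4,0)= S(3,0)–S(4,1)= S(3,1)–S(4,1)= S(3,1)–S(4,2)= S(3,1)–S(4,0)= S(3,3)–S(4,3)= S(3,3)–N(4,4)≠ S(3,3)–S(4,2)=  → 1/9 unlike.
Row 4: S(4,0)–S(4,1)= S(4,0)–S(5,0)= S(4,1)–S(4,2)= S(4,1)–S(5,2)= S(4,1)–S(5,0)= S(4,2)–S(4,3)= S(4,2)–S(5,2)= S(4,3)–N(4,4)≠ S(4,3)–S(5,4)= S(4,3)–S(5,2)= N(4,4)–S(5,4)≠  → 2/11 unlike.
Row 5: S(5,0)–N(6,0)≠ S(5,0)–S(6,1)= S(5,2)–S(6,2)= S(5,2)–S(6,3)= S(5,2)–S(6,1)= S(5,4)–S(6,4)= S(5,4)–S(6,5)= S(5,4)–S(6,3)=  → 1/8 unlike.
Row 6: N(6,0)–S(6,1)≠ S(6,1)–S(6,2)= S(6,2)–S(6,3)= S(6,3)–S(6,4)= S(6,4)–S(6,5)=  → 1/5 unlike.
Total adjacent occupied pairs: 69; unlike-type pairs: 15.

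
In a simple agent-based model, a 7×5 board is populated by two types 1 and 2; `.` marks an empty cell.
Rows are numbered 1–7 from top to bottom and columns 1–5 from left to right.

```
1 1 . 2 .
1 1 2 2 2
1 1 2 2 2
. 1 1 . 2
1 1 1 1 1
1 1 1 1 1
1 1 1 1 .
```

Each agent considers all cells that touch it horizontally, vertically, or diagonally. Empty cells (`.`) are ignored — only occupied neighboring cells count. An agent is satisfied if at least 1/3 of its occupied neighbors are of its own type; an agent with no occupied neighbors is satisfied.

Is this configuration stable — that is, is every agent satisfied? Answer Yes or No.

Row 1: (1,1)1 3/3 satisfied · (1,2)1 3/4 satisfied · (1,4)2 3/3 satisfied
Row 2: (2,1)1 5/5 satisfied · (2,2)1 5/7 satisfied · (2,3)2 4/7 satisfied · (2,4)2 6/6 satisfied · (2,5)2 4/4 satisfied
Row 3: (3,1)1 4/4 satisfied · (3,2)1 5/7 satisfied · (3,3)2 3/7 satisfied · (3,4)2 6/7 satisfied · (3,5)2 4/4 satisfied
Row 4: (4,2)1 6/7 satisfied · (4,3)1 5/7 satisfied · (4,5)2 2/4 satisfied
Row 5: (5,1)1 4/4 satisfied · (5,2)1 7/7 satisfied · (5,3)1 7/7 satisfied · (5,4)1 6/7 satisfied · (5,5)1 3/4 satisfied
Row 6: (6,1)1 5/5 satisfied · (6,2)1 8/8 satisfied · (6,3)1 8/8 satisfied · (6,4)1 7/7 satisfied · (6,5)1 4/4 satisfied
Row 7: (7,1)1 3/3 satisfied · (7,2)1 5/5 satisfied · (7,3)1 5/5 satisfied · (7,4)1 4/4 satisfied
All meet the threshold, so the configuration is stable.

Yes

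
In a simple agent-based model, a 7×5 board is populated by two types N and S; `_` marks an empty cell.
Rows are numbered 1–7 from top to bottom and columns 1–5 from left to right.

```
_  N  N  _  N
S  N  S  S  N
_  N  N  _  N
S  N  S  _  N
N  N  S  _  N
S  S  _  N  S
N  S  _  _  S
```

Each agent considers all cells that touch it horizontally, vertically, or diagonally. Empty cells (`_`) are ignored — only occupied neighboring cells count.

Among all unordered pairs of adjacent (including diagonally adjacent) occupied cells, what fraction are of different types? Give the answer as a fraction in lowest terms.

Scan each occupied cell's neighbors to the right and below (and the two forward diagonals) so each pair is counted once.
Row 1: N(1,2)–N(1,3)= N(1,2)–N(2,2)= N(1,2)–S(2,3)≠ N(1,2)–S(2,1)≠ N(1,3)–S(2,3)≠ N(1,3)–S(2,4)≠ N(1,3)–N(2,2)= N(1,5)–N(2,5)= N(1,5)–S(2,4)≠  → 5/9 unlike.
Row 2: S(2,1)–N(2,2)≠ S(2,1)–N(3,2)≠ N(2,2)–S(2,3)≠ N(2,2)–N(3,2)= N(2,2)–N(3,3)= S(2,3)–S(2,4)= S(2,3)–N(3,3)≠ S(2,3)–N(3,2)≠ S(2,4)–N(2,5)≠ S(2,4)–N(3,5)≠ S(2,4)–N(3,3)≠ N(2,5)–N(3,5)=  → 8/12 unlike.
Row 3: N(3,2)–N(3,3)= N(3,2)–N(4,2)= N(3,2)–S(4,3)≠ N(3,2)–S(4,1)≠ N(3,3)–S(4,3)≠ N(3,3)–N(4,2)= N(3,5)–N(4,5)=  → 3/7 unlike.
Row 4: S(4,1)–N(4,2)≠ S(4,1)–N(5,1)≠ S(4,1)–N(5,2)≠ N(4,2)–S(4,3)≠ N(4,2)–N(5,2)= N(4,2)–S(5,3)≠ N(4,2)–N(5,1)= S(4,3)–S(5,3)= S(4,3)–N(5,2)≠ N(4,5)–N(5,5)=  → 6/10 unlike.
Row 5: N(5,1)–N(5,2)= N(5,1)–S(6,1)≠ N(5,1)–S(6,2)≠ N(5,2)–S(5,3)≠ N(5,2)–S(6,2)≠ N(5,2)–S(6,1)≠ S(5,3)–N(6,4)≠ S(5,3)–S(6,2)= N(5,5)–S(6,5)≠ N(5,5)–N(6,4)=  → 7/10 unlike.
Row 6: S(6,1)–S(6,2)= S(6,1)–N(7,1)≠ S(6,1)–S(7,2)= S(6,2)–S(7,2)= S(6,2)–N(7,1)≠ N(6,4)–S(6,5)≠ N(6,4)–S(7,5)≠ S(6,5)–S(7,5)=  → 4/8 unlike.
Row 7: N(7,1)–S(7,2)≠  → 1/1 unlike.
Total adjacent occupied pairs: 57; unlike-type pairs: 34.
34/57 is already in lowest terms.

34/57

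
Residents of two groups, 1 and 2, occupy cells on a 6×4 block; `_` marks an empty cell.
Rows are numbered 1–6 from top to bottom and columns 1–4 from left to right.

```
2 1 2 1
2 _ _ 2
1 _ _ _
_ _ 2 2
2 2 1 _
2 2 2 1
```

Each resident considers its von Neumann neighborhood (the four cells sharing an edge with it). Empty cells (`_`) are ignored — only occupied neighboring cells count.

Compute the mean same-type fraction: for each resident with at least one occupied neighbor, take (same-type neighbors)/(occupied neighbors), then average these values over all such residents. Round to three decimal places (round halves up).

(1,1)2 1/2
(1,2)1 0/2
(1,3)2 0/2
(1,4)1 0/2
(2,1)2 1/2
(2,4)2 0/1
(3,1)1 0/1
(4,3)2 1/2
(4,4)2 1/1
(5,1)2 2/2
(5,2)2 2/3
(5,3)1 0/3
(6,1)2 2/2
(6,2)2 3/3
(6,3)2 1/3
(6,4)1 0/1
Sum over 16 residents: 1/2 + 0/2 + 0/2 + 0/2 + 1/2 + 0/1 + 0/1 + 1/2 + 1/1 + 2/2 + 2/3 + 0/3 + 2/2 + 3/3 + 1/3 + 0/1 = 13/2; mean = 13/2 ÷ 16 = 13/32 = 0.40625 → 0.406.

0.406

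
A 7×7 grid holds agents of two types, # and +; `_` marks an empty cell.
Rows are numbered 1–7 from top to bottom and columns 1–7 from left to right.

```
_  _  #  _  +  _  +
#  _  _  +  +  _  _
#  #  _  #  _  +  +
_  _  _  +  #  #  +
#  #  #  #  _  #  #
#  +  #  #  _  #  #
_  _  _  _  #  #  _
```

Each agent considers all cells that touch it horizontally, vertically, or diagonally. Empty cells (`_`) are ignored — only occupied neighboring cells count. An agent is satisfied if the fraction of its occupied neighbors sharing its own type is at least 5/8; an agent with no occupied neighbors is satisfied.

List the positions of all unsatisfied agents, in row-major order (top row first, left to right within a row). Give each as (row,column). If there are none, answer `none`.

(1,3), (2,4), (3,4), (3,6), (4,4), (4,6), (4,7), (6,2)

(1,3)# 0/1 not
(1,5)+ 2/2 satisfied
(1,7)+ 0/0 satisfied
(2,1)# 2/2 satisfied
(2,4)+ 2/4 not
(2,5)+ 3/4 satisfied
(3,1)# 2/2 satisfied
(3,2)# 2/2 satisfied
(3,4)# 1/4 not
(3,6)+ 3/5 not
(3,7)+ 2/3 satisfied
(4,4)+ 0/4 not
(4,5)# 4/6 satisfied
(4,6)# 3/6 not
(4,7)+ 2/5 not
(5,1)# 2/3 satisfied
(5,2)# 4/5 satisfied
(5,3)# 4/6 satisfied
(5,4)# 4/5 satisfied
(5,6)# 5/6 satisfied
(5,7)# 4/5 satisfied
(6,1)# 2/3 satisfied
(6,2)+ 0/5 not
(6,3)# 4/5 satisfied
(6,4)# 4/4 satisfied
(6,6)# 5/5 satisfied
(6,7)# 4/4 satisfied
(7,5)# 3/3 satisfied
(7,6)# 3/3 satisfied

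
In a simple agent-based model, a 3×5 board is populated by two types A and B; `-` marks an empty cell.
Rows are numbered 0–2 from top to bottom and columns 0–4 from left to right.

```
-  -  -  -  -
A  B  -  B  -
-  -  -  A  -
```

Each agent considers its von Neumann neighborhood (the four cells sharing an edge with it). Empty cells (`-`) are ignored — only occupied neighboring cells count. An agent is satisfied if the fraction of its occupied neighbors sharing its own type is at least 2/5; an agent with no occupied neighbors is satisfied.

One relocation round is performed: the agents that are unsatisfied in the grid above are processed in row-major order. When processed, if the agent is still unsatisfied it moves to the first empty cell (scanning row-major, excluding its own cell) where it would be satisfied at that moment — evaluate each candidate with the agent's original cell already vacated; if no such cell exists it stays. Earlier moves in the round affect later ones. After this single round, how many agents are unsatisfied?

1

Initially unsatisfied (in order): (1,0), (1,1), (1,3), (2,3).
  (1,0) → (0,0).
  (1,1): now satisfied by earlier moves; stays.
  (1,3) → (0,1).
  (2,3): now satisfied by earlier moves; stays.
Resulting grid:
A B - - -
- B - - -
- - - A -
Unsatisfied now: (0,0).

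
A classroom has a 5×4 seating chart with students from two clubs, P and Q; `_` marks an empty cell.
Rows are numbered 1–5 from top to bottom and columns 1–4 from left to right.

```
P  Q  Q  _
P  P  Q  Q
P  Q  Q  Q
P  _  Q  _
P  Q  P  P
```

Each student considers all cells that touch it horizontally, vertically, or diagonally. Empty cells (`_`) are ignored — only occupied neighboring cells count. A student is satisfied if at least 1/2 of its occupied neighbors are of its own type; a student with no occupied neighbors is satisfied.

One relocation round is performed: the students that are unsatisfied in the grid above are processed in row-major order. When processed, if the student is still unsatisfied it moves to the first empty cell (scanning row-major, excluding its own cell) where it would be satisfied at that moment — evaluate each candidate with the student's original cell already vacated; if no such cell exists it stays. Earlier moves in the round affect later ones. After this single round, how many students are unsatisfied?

1

Initially unsatisfied (in order): (1,2), (2,2), (3,2), (5,2), (5,3).
  (1,2) → (1,4).
  (2,2) → (1,2).
  (3,2): now satisfied by earlier moves; stays.
  (5,2) → (2,2).
  (5,3): now satisfied by earlier moves; stays.
Resulting grid:
P P Q Q
P Q Q Q
P Q Q Q
P _ Q _
P _ P P
Unsatisfied now: (1,2).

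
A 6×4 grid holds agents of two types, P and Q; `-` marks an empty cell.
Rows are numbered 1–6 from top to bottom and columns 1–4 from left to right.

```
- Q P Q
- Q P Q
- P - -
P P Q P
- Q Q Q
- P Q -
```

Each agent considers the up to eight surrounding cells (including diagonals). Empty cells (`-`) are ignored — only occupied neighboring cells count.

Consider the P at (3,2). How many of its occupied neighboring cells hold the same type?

3

Occupied neighbors of (3,2): (2,2)=Q, (2,3)=P, (4,1)=P, (4,2)=P, (4,3)=Q.
Same type (P): 3 of 5.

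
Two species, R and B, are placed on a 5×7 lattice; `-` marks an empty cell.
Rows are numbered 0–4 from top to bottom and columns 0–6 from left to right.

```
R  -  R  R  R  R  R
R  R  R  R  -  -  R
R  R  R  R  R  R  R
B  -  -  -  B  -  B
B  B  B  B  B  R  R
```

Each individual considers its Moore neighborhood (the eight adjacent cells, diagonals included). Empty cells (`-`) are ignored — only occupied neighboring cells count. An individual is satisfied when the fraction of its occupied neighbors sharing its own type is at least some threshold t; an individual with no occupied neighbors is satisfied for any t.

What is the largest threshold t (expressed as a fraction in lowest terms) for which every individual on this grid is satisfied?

0/1

(0,0)R 2/2
(0,2)R 4/4
(0,3)R 4/4
(0,4)R 3/3
(0,5)R 3/3
(0,6)R 2/2
(1,0)R 4/4
(1,1)R 7/7
(1,2)R 7/7
(1,3)R 7/7
(1,6)R 4/4
(2,0)R 3/4
(2,1)R 5/6
(2,2)R 5/5
(2,3)R 4/5
(2,4)R 3/4
(2,5)R 3/5
(2,6)R 2/3
(3,0)B 2/4
(3,4)B 2/6
(3,6)B 0/4
(4,0)B 2/2
(4,1)B 3/3
(4,2)B 2/2
(4,3)B 3/3
(4,4)B 2/3
(4,5)R 1/4
(4,6)R 1/2
The smallest same-type fraction is 0/4 at (3,6), which reduces to 0/1. Any threshold above that leaves this individual unsatisfied.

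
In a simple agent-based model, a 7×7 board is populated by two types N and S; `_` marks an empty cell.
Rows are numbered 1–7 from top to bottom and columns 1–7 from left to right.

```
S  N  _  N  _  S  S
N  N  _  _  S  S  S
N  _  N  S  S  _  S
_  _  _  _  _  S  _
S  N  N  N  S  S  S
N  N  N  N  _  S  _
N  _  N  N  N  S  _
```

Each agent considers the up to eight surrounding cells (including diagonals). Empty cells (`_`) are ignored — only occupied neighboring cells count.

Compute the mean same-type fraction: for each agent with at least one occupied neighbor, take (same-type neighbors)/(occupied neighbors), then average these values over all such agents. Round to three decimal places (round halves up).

0.776

(1,1)S 0/3
(1,2)N 2/3
(1,4)N 0/1
(1,6)S 4/4
(1,7)S 3/3
(2,1)N 3/4
(2,2)N 4/5
(2,5)S 4/5
(2,6)S 6/6
(2,7)S 4/4
(3,1)N 2/2
(3,3)N 1/2
(3,4)S 2/3
(3,5)S 4/4
(3,7)S 3/3
(4,6)S 5/5
(5,1)S 0/3
(5,2)N 4/5
(5,3)N 5/5
(5,4)N 3/4
(5,5)S 3/5
(5,6)S 4/4
(5,7)S 3/3
(6,1)N 3/4
(6,2)N 6/7
(6,3)N 7/7
(6,4)N 6/7
(6,6)S 4/5
(7,1)N 2/2
(7,3)N 4/4
(7,4)N 4/4
(7,5)N 2/4
(7,6)S 1/2
Sum over 33 agents: 0/3 + 2/3 + 0/1 + 4/4 + 3/3 + 3/4 + 4/5 + 4/5 + 6/6 + 4/4 + 2/2 + 1/2 + 2/3 + 4/4 + 3/3 + 5/5 + 0/3 + 4/5 + 5/5 + 3/4 + 3/5 + 4/4 + 3/3 + 3/4 + 6/7 + 7/7 + 6/7 + 4/5 + 2/2 + 4/4 + 4/4 + 2/4 + 1/2 = 10751/420; mean = 10751/420 ÷ 33 = 10751/13860 = 0.775685… → 0.776.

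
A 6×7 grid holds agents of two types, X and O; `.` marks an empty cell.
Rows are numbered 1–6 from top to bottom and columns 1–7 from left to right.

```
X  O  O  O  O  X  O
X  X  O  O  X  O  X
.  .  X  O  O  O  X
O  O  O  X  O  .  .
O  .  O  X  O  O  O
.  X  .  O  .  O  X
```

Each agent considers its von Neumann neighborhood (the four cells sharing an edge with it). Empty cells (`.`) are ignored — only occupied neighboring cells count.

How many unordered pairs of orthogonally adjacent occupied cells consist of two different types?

Scan each occupied cell's neighbors to the right and below so each pair is counted once.
Row 1: X(1,1)–O(1,2)≠ X(1,1)–X(2,1)= O(1,2)–O(1,3)= O(1,2)–X(2,2)≠ O(1,3)–O(1,4)= O(1,3)–O(2,3)= O(1,4)–O(1,5)= O(1,4)–O(2,4)= O(1,5)–X(1,6)≠ O(1,5)–X(2,5)≠ X(1,6)–O(1,7)≠ X(1,6)–O(2,6)≠ O(1,7)–X(2,7)≠  → 7/13 unlike.
Row 2: X(2,1)–X(2,2)= X(2,2)–O(2,3)≠ O(2,3)–O(2,4)= O(2,3)–X(3,3)≠ O(2,4)–X(2,5)≠ O(2,4)–O(3,4)= X(2,5)–O(2,6)≠ X(2,5)–O(3,5)≠ O(2,6)–X(2,7)≠ O(2,6)–O(3,6)= X(2,7)–X(3,7)=  → 6/11 unlike.
Row 3: X(3,3)–O(3,4)≠ X(3,3)–O(4,3)≠ O(3,4)–O(3,5)= O(3,4)–X(4,4)≠ O(3,5)–O(3,6)= O(3,5)–O(4,5)= O(3,6)–X(3,7)≠  → 4/7 unlike.
Row 4: O(4,1)–O(4,2)= O(4,1)–O(5,1)= O(4,2)–O(4,3)= O(4,3)–X(4,4)≠ O(4,3)–O(5,3)= X(4,4)–O(4,5)≠ X(4,4)–X(5,4)= O(4,5)–O(5,5)=  → 2/8 unlike.
Row 5: O(5,3)–X(5,4)≠ X(5,4)–O(5,5)≠ X(5,4)–O(6,4)≠ O(5,5)–O(5,6)= O(5,6)–O(5,7)= O(5,6)–O(6,6)= O(5,7)–X(6,7)≠  → 4/7 unlike.
Row 6: O(6,6)–X(6,7)≠  → 1/1 unlike.
Total adjacent occupied pairs: 47; unlike-type pairs: 24.

24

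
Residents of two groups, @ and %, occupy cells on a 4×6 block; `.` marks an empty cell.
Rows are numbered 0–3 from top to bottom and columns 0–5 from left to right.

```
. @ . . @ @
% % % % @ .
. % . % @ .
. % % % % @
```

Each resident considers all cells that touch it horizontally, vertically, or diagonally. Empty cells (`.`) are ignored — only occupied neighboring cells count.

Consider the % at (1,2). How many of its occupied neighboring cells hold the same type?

Occupied neighbors of (1,2): (0,1)=@, (1,1)=%, (1,3)=%, (2,1)=%, (2,3)=%.
Same type (%): 4 of 5.

4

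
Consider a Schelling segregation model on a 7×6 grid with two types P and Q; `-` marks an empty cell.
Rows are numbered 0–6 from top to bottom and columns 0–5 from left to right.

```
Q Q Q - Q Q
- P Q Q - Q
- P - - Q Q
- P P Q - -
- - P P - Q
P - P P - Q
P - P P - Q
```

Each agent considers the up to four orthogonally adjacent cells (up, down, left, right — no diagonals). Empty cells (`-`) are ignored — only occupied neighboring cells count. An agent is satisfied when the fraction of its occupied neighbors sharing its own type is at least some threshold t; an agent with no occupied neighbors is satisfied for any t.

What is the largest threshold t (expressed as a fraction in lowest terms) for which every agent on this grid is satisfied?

(0,0)Q 1/1
(0,1)Q 2/3
(0,2)Q 2/2
(0,4)Q 1/1
(0,5)Q 2/2
(1,1)P 1/3
(1,2)Q 2/3
(1,3)Q 1/1
(1,5)Q 2/2
(2,1)P 2/2
(2,4)Q 1/1
(2,5)Q 2/2
(3,1)P 2/2
(3,2)P 2/3
(3,3)Q 0/2
(4,2)P 3/3
(4,3)P 2/3
(4,5)Q 1/1
(5,0)P 1/1
(5,2)P 3/3
(5,3)P 3/3
(5,5)Q 2/2
(6,0)P 1/1
(6,2)P 2/2
(6,3)P 2/2
(6,5)Q 1/1
The smallest same-type fraction is 0/2 at (3,3), which reduces to 0/1. Any threshold above that leaves this agent unsatisfied.

0/1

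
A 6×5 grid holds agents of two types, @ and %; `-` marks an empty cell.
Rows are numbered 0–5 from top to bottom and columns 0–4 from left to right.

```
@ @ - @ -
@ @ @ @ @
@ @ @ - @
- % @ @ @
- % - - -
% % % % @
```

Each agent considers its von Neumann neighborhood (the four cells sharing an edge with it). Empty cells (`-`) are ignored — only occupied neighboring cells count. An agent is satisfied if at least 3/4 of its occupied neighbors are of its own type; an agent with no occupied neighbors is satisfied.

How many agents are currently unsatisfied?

(0,0)@ 2/2 satisfied
(0,1)@ 2/2 satisfied
(0,3)@ 1/1 satisfied
(1,0)@ 3/3 satisfied
(1,1)@ 4/4 satisfied
(1,2)@ 3/3 satisfied
(1,3)@ 3/3 satisfied
(1,4)@ 2/2 satisfied
(2,0)@ 2/2 satisfied
(2,1)@ 3/4 satisfied
(2,2)@ 3/3 satisfied
(2,4)@ 2/2 satisfied
(3,1)% 1/3 not
(3,2)@ 2/3 not
(3,3)@ 2/2 satisfied
(3,4)@ 2/2 satisfied
(4,1)% 2/2 satisfied
(5,0)% 1/1 satisfied
(5,1)% 3/3 satisfied
(5,2)% 2/2 satisfied
(5,3)% 1/2 not
(5,4)@ 0/1 not
Unsatisfied: (3,1), (3,2), (5,3), (5,4) — 4 in total.

4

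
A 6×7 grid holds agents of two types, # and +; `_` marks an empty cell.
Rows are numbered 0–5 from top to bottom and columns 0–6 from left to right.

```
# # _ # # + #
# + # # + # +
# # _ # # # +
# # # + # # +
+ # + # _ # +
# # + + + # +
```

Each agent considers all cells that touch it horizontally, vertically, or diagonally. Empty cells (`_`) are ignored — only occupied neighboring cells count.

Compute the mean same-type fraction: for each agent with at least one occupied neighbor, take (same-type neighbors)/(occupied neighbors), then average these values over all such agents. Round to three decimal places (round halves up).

(0,0)# 2/3
(0,1)# 3/4
(0,3)# 3/4
(0,4)# 3/5
(0,5)+ 2/5
(0,6)# 1/3
(1,0)# 4/5
(1,1)+ 0/6
(1,2)# 5/6
(1,3)# 5/6
(1,4)+ 1/8
(1,5)# 4/8
(1,6)+ 2/5
(2,0)# 4/5
(2,1)# 6/7
(2,3)# 5/7
(2,4)# 6/8
(2,5)# 4/8
(2,6)+ 2/5
(3,0)# 4/5
(3,1)# 5/7
(3,2)# 5/7
(3,3)+ 1/6
(3,4)# 6/7
(3,5)# 4/7
(3,6)+ 2/5
(4,0)+ 0/5
(4,1)# 5/8
(4,2)+ 3/8
(4,3)# 2/7
(4,5)# 3/7
(4,6)+ 2/5
(5,0)# 2/3
(5,1)# 2/5
(5,2)+ 2/5
(5,3)+ 3/4
(5,4)+ 1/4
(5,5)# 1/4
(5,6)+ 1/3
Sum over 39 agents: 2/3 + 3/4 + 3/4 + 3/5 + 2/5 + 1/3 + 4/5 + 0/6 + 5/6 + 5/6 + 1/8 + 4/8 + 2/5 + 4/5 + 6/7 + 5/7 + 6/8 + 4/8 + 2/5 + 4/5 + 5/7 + 5/7 + 1/6 + 6/7 + 4/7 + 2/5 + 0/5 + 5/8 + 3/8 + 2/7 + 3/7 + 2/5 + 2/3 + 2/5 + 2/5 + 3/4 + 1/4 + 1/4 + 1/3 = 17137/840; mean = 17137/840 ÷ 39 = 17137/32760 = 0.523107… → 0.523.

0.523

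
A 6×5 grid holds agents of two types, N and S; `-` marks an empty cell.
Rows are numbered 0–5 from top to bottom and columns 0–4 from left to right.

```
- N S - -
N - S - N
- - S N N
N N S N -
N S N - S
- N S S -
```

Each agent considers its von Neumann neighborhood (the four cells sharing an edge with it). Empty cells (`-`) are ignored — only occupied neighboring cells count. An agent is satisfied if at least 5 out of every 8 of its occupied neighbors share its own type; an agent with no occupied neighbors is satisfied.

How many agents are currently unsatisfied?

(0,1)N 0/1 unhappy
(0,2)S 1/2 unhappy
(1,0)N 0/0 ok
(1,2)S 2/2 ok
(1,4)N 1/1 ok
(2,2)S 2/3 ok
(2,3)N 2/3 ok
(2,4)N 2/2 ok
(3,0)N 2/2 ok
(3,1)N 1/3 unhappy
(3,2)S 1/4 unhappy
(3,3)N 1/2 unhappy
(4,0)N 1/2 unhappy
(4,1)S 0/4 unhappy
(4,2)N 0/3 unhappy
(4,4)S 0/0 ok
(5,1)N 0/2 unhappy
(5,2)S 1/3 unhappy
(5,3)S 1/1 ok
Unsatisfied: (0,1), (0,2), (3,1), (3,2), (3,3), (4,0), (4,1), (4,2), (5,1), (5,2) — 10 in total.

10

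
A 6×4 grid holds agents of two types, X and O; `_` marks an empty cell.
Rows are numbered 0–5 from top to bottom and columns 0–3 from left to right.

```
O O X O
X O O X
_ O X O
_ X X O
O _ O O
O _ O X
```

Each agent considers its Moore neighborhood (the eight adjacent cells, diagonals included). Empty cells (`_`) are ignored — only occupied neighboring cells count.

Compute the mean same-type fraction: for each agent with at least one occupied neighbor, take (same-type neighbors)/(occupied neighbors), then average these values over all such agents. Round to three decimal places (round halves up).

Row 0: (0,0)O 2/3 · (0,1)O 3/5 · (0,2)X 1/5 · (0,3)O 1/3
Row 1: (1,0)X 0/4 · (1,1)O 4/7 · (1,2)O 5/8 · (1,3)X 2/5
Row 2: (2,1)O 2/6 · (2,2)X 3/8 · (2,3)O 2/5
Row 3: (3,1)X 2/5 · (3,2)X 2/7 · (3,3)O 3/5
Row 4: (4,0)O 1/2 · (4,2)O 3/6 · (4,3)O 3/5
Row 5: (5,0)O 1/1 · (5,2)O 2/3 · (5,3)X 0/3
Sum over 20 agents: 2/3 + 3/5 + 1/5 + 1/3 + 0/4 + 4/7 + 5/8 + 2/5 + 2/6 + 3/8 + 2/5 + 2/5 + 2/7 + 3/5 + 1/2 + 3/6 + 3/5 + 1/1 + 2/3 + 0/3 = 317/35; mean = 317/35 ÷ 20 = 317/700 = 0.452857… → 0.453.

0.453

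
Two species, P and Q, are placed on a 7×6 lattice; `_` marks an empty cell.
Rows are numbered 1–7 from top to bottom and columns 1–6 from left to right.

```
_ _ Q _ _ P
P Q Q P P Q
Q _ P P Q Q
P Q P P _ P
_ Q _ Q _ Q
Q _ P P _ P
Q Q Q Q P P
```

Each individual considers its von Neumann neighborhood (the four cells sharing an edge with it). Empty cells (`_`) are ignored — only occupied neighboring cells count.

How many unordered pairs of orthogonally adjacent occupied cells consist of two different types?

Scan each occupied cell's neighbors to the right and below so each pair is counted once.
Row 1: Q(1,3)–Q(2,3)= P(1,6)–Q(2,6)≠  → 1/2 unlike.
Row 2: P(2,1)–Q(2,2)≠ P(2,1)–Q(3,1)≠ Q(2,2)–Q(2,3)= Q(2,3)–P(2,4)≠ Q(2,3)–P(3,3)≠ P(2,4)–P(2,5)= P(2,4)–P(3,4)= P(2,5)–Q(2,6)≠ P(2,5)–Q(3,5)≠ Q(2,6)–Q(3,6)=  → 6/10 unlike.
Row 3: Q(3,1)–P(4,1)≠ P(3,3)–P(3,4)= P(3,3)–P(4,3)= P(3,4)–Q(3,5)≠ P(3,4)–P(4,4)= Q(3,5)–Q(3,6)= Q(3,6)–P(4,6)≠  → 3/7 unlike.
Row 4: P(4,1)–Q(4,2)≠ Q(4,2)–P(4,3)≠ Q(4,2)–Q(5,2)= P(4,3)–P(4,4)= P(4,4)–Q(5,4)≠ P(4,6)–Q(5,6)≠  → 4/6 unlike.
Row 5: Q(5,4)–P(6,4)≠ Q(5,6)–P(6,6)≠  → 2/2 unlike.
Row 6: Q(6,1)–Q(7,1)= P(6,3)–P(6,4)= P(6,3)–Q(7,3)≠ P(6,4)–Q(7,4)≠ P(6,6)–P(7,6)=  → 2/5 unlike.
Row 7: Q(7,1)–Q(7,2)= Q(7,2)–Q(7,3)= Q(7,3)–Q(7,4)= Q(7,4)–P(7,5)≠ P(7,5)–P(7,6)=  → 1/5 unlike.
Total adjacent occupied pairs: 37; unlike-type pairs: 19.

19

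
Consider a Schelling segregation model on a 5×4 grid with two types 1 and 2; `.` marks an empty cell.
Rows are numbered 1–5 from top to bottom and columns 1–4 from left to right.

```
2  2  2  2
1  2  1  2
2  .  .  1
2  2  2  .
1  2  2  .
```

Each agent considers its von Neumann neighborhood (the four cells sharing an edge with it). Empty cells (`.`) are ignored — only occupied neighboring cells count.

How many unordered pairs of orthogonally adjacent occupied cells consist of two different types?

9

Scan each occupied cell's neighbors to the right and below so each pair is counted once.
From row 1: 2 unlike of 7 pairs (running 2/7).
From row 2: 5 unlike of 5 pairs (running 7/12).
From row 3: 0 unlike of 1 pairs (running 7/13).
From row 4: 1 unlike of 5 pairs (running 8/18).
From row 5: 1 unlike of 2 pairs (running 9/20).
Total adjacent occupied pairs: 20; unlike-type pairs: 9.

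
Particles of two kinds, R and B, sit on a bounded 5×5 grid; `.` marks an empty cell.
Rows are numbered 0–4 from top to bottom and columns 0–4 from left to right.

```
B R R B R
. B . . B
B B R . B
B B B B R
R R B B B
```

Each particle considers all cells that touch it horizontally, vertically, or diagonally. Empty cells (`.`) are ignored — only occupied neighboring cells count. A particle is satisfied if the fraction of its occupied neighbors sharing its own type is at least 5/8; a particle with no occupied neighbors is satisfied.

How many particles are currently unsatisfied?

11

(0,0)B 1/2 not
(0,1)R 1/3 not
(0,2)R 1/3 not
(0,3)B 1/3 not
(0,4)R 0/2 not
(1,1)B 3/6 not
(1,4)B 2/3 satisfied
(2,0)B 4/4 satisfied
(2,1)B 5/6 satisfied
(2,2)R 0/5 not
(2,4)B 2/3 satisfied
(3,0)B 3/5 not
(3,1)B 5/8 satisfied
(3,2)B 5/7 satisfied
(3,3)B 5/7 satisfied
(3,4)R 0/4 not
(4,0)R 1/3 not
(4,1)R 1/5 not
(4,2)B 4/5 satisfied
(4,3)B 4/5 satisfied
(4,4)B 2/3 satisfied
Unsatisfied: (0,0), (0,1), (0,2), (0,3), (0,4), (1,1), (2,2), (3,0), (3,4), (4,0), (4,1) — 11 in total.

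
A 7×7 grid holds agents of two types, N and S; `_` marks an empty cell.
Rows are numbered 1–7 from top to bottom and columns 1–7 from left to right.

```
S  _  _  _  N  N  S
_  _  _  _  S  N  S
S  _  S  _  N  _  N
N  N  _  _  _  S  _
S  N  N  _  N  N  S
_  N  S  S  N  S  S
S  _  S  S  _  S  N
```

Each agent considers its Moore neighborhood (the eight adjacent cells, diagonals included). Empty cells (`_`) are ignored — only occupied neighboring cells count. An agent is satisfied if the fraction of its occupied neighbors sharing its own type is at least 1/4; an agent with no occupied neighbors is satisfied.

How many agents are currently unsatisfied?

Row 1: (1,1)S 0/0 ✓ · (1,5)N 2/3 ✓ · (1,6)N 2/5 ✓ · (1,7)S 1/3 ✓
Row 2: (2,5)S 0/4 ✗ · (2,6)N 4/7 ✓ · (2,7)S 1/4 ✓
Row 3: (3,1)S 0/2 ✗ · (3,3)S 0/1 ✗ · (3,5)N 1/3 ✓ · (3,7)N 1/3 ✓
Row 4: (4,1)N 2/4 ✓ · (4,2)N 3/6 ✓ · (4,6)S 1/5 ✗
Row 5: (5,1)S 0/4 ✗ · (5,2)N 4/6 ✓ · (5,3)N 3/5 ✓ · (5,5)N 2/5 ✓ · (5,6)N 2/6 ✓ · (5,7)S 3/4 ✓
Row 6: (6,2)N 2/6 ✓ · (6,3)S 3/6 ✓ · (6,4)S 3/6 ✓ · (6,5)N 2/6 ✓ · (6,6)S 3/7 ✓ · (6,7)S 3/5 ✓
Row 7: (7,1)S 0/1 ✗ · (7,3)S 3/4 ✓ · (7,4)S 3/4 ✓ · (7,6)S 2/4 ✓ · (7,7)N 0/3 ✗
Unsatisfied: (2,5), (3,1), (3,3), (4,6), (5,1), (7,1), (7,7) — 7 in total.

7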